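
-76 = -76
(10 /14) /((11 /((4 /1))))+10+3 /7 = 10.69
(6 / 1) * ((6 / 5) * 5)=36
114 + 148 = 262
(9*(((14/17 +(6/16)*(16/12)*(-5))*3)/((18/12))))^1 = -513/17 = -30.18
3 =3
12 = 12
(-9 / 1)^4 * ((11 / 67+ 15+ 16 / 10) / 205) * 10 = 5365.36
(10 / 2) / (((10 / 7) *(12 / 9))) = 21 / 8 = 2.62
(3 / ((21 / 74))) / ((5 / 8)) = 592 / 35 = 16.91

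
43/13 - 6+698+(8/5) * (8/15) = 678757/975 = 696.16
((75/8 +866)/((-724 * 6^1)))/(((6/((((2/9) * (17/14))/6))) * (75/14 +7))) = -119051/973959552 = -0.00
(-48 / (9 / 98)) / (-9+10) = -1568 / 3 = -522.67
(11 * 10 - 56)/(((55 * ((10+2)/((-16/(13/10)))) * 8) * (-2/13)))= 9/11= 0.82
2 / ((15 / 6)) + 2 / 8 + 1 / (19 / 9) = 579 / 380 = 1.52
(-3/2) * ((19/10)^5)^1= -7428297/200000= -37.14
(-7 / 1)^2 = 49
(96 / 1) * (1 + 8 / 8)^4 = 1536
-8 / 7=-1.14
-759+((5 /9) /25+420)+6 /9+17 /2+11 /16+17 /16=-59051 /180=-328.06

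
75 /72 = 25 /24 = 1.04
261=261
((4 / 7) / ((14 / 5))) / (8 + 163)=10 / 8379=0.00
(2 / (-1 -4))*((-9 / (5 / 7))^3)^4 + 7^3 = -7818376656538954587487 / 1220703125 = -6404814157036.71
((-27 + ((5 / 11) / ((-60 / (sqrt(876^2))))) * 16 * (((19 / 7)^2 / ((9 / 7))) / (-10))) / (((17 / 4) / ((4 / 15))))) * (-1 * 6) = -12.74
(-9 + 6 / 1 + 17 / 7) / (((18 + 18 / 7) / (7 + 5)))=-0.33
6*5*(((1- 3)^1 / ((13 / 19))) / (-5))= 228 / 13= 17.54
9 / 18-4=-7 / 2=-3.50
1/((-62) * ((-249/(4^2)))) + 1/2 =7735/15438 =0.50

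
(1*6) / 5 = 6 / 5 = 1.20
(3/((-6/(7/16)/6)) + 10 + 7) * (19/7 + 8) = 18825/112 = 168.08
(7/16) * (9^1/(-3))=-21/16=-1.31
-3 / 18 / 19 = -1 / 114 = -0.01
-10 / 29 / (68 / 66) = -165 / 493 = -0.33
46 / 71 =0.65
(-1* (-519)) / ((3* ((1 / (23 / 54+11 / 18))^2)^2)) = 106335488 / 531441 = 200.09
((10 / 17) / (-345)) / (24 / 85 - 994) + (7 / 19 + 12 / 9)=31407306 / 18455821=1.70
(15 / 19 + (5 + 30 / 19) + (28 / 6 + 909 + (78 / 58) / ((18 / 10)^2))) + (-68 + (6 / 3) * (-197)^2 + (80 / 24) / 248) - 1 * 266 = 144269372563 / 1844748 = 78205.46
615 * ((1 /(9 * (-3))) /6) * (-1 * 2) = 205 /27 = 7.59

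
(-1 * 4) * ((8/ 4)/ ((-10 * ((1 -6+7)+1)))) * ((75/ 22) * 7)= 70/ 11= 6.36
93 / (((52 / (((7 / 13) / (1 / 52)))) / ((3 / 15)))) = 10.02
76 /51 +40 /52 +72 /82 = 85286 /27183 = 3.14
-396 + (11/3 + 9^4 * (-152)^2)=454754855/3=151584951.67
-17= -17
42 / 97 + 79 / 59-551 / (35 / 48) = -151006969 / 200305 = -753.89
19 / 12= 1.58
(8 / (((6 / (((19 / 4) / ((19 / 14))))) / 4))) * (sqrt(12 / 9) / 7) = 16 * sqrt(3) / 9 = 3.08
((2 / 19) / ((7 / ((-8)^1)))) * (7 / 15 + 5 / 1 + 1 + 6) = -2992 / 1995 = -1.50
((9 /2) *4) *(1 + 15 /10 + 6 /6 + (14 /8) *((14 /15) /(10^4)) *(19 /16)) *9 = 453625137 /800000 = 567.03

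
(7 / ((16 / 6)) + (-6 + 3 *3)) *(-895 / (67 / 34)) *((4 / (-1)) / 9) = 76075 / 67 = 1135.45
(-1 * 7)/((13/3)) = -21/13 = -1.62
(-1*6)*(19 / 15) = -38 / 5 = -7.60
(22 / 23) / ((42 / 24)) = 88 / 161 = 0.55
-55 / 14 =-3.93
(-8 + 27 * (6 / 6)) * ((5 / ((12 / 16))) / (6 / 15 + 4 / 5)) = 950 / 9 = 105.56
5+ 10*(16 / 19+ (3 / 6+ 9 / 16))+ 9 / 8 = 1913 / 76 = 25.17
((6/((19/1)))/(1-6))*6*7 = -252/95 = -2.65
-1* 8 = -8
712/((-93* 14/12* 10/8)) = -5696/1085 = -5.25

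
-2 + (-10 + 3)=-9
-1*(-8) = 8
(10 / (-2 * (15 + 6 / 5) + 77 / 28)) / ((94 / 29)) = -0.10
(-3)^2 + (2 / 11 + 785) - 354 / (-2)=10683 / 11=971.18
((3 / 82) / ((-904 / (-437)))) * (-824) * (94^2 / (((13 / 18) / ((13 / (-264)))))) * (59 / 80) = 52796957769 / 8154080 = 6474.91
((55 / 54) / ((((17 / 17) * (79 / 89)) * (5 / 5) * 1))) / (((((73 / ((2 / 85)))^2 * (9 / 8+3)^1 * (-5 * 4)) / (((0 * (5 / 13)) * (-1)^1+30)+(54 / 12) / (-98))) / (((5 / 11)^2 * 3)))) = -174173 / 6492240717039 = -0.00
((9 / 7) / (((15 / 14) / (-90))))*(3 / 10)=-162 / 5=-32.40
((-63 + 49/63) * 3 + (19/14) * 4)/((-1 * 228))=1903/2394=0.79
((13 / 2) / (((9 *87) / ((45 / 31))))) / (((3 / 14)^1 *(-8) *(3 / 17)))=-7735 / 194184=-0.04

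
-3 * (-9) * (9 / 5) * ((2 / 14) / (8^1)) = 0.87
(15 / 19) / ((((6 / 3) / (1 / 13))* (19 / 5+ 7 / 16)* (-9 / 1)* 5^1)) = -40 / 251199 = -0.00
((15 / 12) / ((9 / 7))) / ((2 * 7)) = 5 / 72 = 0.07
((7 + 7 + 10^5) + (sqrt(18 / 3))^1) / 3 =sqrt(6) / 3 + 33338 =33338.82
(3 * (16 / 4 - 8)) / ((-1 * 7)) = 12 / 7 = 1.71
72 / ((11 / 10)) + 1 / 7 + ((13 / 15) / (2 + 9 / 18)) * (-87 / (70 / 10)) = 117981 / 1925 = 61.29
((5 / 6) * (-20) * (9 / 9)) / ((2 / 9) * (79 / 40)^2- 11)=120000 / 72959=1.64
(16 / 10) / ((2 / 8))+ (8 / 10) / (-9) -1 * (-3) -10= -31 / 45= -0.69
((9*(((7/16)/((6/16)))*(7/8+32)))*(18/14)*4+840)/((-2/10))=-52305/4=-13076.25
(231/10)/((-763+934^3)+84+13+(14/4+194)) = 231/8147800355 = 0.00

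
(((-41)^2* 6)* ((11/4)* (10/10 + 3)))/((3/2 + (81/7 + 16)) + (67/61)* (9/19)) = 1800209796/480155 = 3749.23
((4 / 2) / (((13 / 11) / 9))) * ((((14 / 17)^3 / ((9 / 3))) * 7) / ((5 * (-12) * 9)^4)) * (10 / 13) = 26411 / 147084622659000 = 0.00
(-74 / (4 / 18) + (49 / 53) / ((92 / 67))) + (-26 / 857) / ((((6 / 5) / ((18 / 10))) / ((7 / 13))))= -1388806621 / 4178732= -332.35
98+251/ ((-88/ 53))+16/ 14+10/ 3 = -89987/ 1848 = -48.69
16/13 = 1.23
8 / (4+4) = 1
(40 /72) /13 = 5 /117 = 0.04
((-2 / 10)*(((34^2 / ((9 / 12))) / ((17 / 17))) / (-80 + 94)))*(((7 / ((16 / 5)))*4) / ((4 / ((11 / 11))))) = -289 / 6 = -48.17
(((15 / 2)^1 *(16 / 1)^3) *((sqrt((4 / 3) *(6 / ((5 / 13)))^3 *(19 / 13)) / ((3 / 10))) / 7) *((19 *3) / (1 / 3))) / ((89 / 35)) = 546324480 *sqrt(190) / 89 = 84613070.41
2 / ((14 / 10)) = 10 / 7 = 1.43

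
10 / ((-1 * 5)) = -2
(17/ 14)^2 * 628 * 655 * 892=26509628980/ 49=541012836.33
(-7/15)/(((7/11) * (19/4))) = -44/285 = -0.15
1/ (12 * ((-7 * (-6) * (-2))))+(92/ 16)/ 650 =2573/ 327600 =0.01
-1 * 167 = -167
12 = 12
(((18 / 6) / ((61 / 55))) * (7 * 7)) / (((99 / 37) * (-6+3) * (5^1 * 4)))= -1813 / 2196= -0.83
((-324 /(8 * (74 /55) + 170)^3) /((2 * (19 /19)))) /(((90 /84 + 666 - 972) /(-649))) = -755841625 /12947991958478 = -0.00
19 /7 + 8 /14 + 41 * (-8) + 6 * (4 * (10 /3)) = -1713 /7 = -244.71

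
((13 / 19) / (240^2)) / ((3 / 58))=0.00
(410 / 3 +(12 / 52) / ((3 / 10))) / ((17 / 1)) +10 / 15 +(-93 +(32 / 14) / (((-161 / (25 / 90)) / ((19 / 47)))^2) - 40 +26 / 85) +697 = 20558462774069464 / 35875073940615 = 573.06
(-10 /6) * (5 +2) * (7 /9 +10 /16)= -3535 /216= -16.37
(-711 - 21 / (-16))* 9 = -6387.19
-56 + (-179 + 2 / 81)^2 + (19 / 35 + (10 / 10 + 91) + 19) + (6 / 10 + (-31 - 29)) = 1470963916 / 45927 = 32028.30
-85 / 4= -21.25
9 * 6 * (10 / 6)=90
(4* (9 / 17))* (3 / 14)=54 / 119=0.45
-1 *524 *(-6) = 3144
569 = 569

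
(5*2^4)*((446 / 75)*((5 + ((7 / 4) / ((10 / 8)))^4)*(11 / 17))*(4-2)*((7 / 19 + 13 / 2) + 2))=48726705984 / 1009375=48274.14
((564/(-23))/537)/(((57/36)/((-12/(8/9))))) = 30456/78223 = 0.39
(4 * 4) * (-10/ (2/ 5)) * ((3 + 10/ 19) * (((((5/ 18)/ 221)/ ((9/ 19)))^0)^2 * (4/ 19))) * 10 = -1072000/ 361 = -2969.53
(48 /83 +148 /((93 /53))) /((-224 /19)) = -3113701 /432264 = -7.20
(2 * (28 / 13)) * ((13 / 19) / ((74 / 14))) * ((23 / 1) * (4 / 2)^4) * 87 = 17852.45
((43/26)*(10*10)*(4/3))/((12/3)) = 2150/39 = 55.13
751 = 751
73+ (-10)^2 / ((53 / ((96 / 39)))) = 53497 / 689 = 77.64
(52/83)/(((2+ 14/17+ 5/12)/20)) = 3.87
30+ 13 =43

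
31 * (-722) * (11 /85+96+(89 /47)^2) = -2231825.54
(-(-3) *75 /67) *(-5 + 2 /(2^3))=-15.95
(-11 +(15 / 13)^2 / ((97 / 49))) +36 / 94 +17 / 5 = -25211653 / 3852355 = -6.54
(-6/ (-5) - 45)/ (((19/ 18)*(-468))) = 219/ 2470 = 0.09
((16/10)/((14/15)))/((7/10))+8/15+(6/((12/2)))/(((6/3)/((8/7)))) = 2612/735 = 3.55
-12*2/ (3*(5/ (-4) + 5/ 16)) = 128/ 15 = 8.53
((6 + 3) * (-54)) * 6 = -2916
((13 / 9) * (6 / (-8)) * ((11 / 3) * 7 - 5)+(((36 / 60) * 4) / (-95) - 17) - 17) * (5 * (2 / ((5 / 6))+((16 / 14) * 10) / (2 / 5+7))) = -1231898914 / 1107225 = -1112.60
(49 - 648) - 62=-661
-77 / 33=-2.33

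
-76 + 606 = 530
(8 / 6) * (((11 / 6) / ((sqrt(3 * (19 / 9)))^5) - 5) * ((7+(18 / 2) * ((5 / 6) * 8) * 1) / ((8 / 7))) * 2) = -2345 / 3+5159 * sqrt(57) / 13718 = -778.83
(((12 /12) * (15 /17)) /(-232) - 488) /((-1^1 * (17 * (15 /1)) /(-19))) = -36569053 /1005720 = -36.36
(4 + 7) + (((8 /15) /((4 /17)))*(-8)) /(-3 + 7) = 97 /15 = 6.47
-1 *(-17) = 17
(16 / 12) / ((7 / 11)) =44 / 21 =2.10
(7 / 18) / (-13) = -7 / 234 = -0.03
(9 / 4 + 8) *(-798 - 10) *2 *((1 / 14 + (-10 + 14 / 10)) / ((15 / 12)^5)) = 5063018496 / 109375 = 46290.45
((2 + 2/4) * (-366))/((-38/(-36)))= -16470/19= -866.84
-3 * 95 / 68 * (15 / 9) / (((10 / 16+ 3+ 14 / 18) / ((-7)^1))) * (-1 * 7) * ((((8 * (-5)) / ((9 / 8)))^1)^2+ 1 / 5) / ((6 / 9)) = -2383737055 / 16167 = -147444.61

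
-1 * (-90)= 90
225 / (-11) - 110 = -1435 / 11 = -130.45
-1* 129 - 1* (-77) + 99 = 47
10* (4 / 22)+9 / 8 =259 / 88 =2.94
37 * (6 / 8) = 27.75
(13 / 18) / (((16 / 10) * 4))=65 / 576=0.11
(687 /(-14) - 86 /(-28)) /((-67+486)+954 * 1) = -46 /1373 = -0.03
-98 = -98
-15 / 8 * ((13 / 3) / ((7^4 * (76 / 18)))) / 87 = -195 / 21167216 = -0.00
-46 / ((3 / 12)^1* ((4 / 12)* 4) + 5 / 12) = -184 / 3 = -61.33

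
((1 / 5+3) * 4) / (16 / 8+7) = 64 / 45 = 1.42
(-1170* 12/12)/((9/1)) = -130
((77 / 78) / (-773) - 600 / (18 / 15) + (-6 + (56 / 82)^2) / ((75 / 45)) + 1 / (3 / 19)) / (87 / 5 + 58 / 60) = -13255747181 / 489878701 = -27.06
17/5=3.40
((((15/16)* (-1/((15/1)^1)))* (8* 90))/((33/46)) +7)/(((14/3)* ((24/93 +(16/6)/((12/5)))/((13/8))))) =-6670053/470624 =-14.17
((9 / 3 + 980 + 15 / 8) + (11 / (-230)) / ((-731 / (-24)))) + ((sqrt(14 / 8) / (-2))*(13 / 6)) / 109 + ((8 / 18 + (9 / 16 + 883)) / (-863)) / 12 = 123456093079927 / 125363108160 - 13*sqrt(7) / 2616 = 984.77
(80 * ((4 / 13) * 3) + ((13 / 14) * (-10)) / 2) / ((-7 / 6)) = -37785 / 637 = -59.32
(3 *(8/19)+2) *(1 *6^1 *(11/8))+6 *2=1479/38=38.92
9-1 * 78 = -69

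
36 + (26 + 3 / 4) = 251 / 4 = 62.75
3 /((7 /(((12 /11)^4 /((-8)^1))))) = -0.08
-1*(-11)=11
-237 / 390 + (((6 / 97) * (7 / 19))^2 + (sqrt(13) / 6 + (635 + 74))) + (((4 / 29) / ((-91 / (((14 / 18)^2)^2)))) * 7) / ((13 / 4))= sqrt(13) / 6 + 773711110329679523 / 1092208144501890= 708.99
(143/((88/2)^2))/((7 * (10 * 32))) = 13/394240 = 0.00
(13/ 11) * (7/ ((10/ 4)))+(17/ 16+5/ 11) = 4247/ 880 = 4.83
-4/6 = -2/3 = -0.67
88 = 88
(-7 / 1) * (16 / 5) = -112 / 5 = -22.40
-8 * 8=-64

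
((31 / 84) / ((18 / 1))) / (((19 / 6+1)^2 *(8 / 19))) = 589 / 210000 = 0.00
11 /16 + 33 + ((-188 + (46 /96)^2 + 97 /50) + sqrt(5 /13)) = -8763431 /57600 + sqrt(65) /13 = -151.52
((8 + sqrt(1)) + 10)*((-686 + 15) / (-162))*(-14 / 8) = -89243 / 648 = -137.72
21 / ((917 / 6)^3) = 648 / 110156459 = 0.00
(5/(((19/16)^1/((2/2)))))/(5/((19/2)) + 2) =1.67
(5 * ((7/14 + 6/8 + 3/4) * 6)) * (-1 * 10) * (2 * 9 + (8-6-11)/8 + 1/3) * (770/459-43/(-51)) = -11946025/459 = -26026.20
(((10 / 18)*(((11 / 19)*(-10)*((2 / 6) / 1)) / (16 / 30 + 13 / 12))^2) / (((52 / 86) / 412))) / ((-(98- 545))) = 214363600000 / 177641346051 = 1.21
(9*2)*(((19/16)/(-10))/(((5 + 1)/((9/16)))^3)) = -4617/2621440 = -0.00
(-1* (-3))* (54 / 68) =81 / 34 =2.38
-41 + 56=15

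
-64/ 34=-32/ 17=-1.88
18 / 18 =1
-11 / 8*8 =-11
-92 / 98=-46 / 49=-0.94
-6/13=-0.46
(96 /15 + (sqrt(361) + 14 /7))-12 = 77 /5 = 15.40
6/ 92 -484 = -22261/ 46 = -483.93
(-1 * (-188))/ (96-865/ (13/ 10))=-1222/ 3701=-0.33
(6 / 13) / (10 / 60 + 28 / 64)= 288 / 377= 0.76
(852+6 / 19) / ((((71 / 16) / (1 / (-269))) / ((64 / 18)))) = -2763776 / 1088643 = -2.54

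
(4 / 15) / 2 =2 / 15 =0.13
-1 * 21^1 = -21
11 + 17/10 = 127/10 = 12.70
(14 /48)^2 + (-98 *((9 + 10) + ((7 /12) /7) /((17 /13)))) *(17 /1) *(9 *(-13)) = 2140381201 /576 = 3715939.59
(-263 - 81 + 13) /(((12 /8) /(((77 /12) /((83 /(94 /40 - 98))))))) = 48756631 /29880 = 1631.75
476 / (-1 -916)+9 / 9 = 63 / 131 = 0.48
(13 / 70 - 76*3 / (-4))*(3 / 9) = 4003 / 210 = 19.06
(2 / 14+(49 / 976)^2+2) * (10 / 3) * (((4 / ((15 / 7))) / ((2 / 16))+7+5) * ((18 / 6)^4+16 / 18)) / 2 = 1064854558339 / 135027648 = 7886.20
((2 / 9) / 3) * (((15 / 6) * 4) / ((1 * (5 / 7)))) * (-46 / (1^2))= -1288 / 27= -47.70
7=7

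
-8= -8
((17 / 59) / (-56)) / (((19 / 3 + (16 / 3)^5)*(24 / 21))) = -4131 / 3965234240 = -0.00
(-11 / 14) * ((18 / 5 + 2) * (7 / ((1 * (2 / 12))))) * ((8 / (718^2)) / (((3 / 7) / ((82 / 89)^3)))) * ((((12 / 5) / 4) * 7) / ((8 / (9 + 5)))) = -87373081488 / 2271427742225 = -0.04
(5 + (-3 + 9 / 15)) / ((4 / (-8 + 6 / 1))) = -13 / 10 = -1.30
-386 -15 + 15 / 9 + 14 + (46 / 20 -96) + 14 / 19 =-272629 / 570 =-478.30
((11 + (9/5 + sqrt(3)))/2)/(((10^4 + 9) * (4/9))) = 9 * sqrt(3)/80072 + 72/50045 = 0.00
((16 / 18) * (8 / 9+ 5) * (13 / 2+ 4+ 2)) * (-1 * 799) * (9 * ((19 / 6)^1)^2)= -382181675 / 81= -4718292.28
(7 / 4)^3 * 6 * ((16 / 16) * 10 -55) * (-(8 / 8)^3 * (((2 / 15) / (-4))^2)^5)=343 / 139968000000000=0.00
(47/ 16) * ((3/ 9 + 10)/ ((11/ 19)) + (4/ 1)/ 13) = 366083/ 6864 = 53.33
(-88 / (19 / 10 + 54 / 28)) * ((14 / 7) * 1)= -3080 / 67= -45.97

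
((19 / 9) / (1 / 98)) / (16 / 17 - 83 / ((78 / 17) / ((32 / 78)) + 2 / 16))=-12170963 / 376398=-32.34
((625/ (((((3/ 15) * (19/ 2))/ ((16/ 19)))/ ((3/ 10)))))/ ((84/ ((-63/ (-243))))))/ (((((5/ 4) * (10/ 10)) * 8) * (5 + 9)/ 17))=0.03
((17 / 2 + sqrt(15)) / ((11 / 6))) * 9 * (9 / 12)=81 * sqrt(15) / 22 + 1377 / 44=45.56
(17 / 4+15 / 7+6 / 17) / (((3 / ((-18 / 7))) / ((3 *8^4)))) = -59185152 / 833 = -71050.60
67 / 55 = 1.22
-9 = -9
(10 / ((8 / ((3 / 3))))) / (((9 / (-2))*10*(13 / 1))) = -1 / 468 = -0.00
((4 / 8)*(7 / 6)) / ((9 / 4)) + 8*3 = 655 / 27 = 24.26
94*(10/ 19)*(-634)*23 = -13707080/ 19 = -721425.26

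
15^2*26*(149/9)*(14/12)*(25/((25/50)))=16948750/3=5649583.33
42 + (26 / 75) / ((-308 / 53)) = 484411 / 11550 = 41.94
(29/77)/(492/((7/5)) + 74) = 29/32758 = 0.00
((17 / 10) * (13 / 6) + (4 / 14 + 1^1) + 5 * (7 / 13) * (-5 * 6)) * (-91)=413869 / 60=6897.82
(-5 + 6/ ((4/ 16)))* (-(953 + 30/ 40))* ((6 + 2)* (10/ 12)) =-362425/ 3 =-120808.33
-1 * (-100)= 100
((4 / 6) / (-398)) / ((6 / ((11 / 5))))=-11 / 17910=-0.00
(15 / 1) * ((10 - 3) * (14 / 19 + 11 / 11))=3465 / 19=182.37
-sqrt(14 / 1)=-sqrt(14)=-3.74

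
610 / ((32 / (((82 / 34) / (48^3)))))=12505 / 30081024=0.00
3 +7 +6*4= 34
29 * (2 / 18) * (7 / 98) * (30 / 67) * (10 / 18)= 725 / 12663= 0.06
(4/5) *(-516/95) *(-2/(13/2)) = 8256/6175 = 1.34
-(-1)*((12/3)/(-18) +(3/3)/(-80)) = -169/720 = -0.23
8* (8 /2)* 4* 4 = 512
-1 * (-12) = 12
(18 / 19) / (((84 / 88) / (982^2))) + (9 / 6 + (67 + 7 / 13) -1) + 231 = 957372.48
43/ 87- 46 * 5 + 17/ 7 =-138290/ 609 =-227.08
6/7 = 0.86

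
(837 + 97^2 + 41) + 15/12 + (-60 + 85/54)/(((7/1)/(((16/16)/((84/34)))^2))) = 6859210999/666792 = 10286.88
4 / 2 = 2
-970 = -970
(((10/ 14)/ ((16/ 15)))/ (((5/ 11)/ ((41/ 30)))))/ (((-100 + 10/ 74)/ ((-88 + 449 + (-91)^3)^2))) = -473347867475835/ 41384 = -11437943830.37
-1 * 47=-47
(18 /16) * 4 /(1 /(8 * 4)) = 144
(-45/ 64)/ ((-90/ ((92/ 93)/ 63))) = 0.00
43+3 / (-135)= 1934 / 45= 42.98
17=17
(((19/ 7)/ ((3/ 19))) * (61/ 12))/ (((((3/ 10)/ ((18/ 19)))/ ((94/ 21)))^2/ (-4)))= -215598400/ 3087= -69840.75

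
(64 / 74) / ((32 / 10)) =10 / 37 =0.27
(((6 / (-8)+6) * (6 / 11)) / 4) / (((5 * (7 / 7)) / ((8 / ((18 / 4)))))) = 14 / 55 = 0.25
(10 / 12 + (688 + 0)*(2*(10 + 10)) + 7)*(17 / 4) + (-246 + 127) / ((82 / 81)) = 115005731 / 984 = 116875.74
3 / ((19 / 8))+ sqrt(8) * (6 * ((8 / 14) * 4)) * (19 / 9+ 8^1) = 24 / 19+ 832 * sqrt(2) / 3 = 393.47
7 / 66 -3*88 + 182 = -5405 / 66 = -81.89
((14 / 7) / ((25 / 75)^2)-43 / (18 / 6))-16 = -37 / 3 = -12.33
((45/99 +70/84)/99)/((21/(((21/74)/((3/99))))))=85/14652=0.01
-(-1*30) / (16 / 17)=31.88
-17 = -17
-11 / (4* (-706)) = 11 / 2824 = 0.00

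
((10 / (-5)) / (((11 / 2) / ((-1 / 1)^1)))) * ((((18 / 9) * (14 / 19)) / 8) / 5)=14 / 1045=0.01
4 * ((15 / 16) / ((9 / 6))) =5 / 2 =2.50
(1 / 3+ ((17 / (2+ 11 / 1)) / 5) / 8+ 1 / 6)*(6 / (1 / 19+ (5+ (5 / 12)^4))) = 81850176 / 130164515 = 0.63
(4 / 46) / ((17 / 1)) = 2 / 391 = 0.01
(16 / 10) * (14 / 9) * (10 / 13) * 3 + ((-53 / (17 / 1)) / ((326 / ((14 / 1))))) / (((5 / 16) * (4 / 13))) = 2351132 / 540345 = 4.35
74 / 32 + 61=1013 / 16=63.31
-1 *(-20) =20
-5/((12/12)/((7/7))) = -5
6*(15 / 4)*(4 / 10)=9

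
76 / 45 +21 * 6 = 5746 / 45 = 127.69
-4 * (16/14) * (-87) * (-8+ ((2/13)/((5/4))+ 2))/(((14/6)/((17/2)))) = -27118944/3185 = -8514.58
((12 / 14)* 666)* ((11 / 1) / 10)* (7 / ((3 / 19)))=139194 / 5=27838.80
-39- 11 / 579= -22592 / 579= -39.02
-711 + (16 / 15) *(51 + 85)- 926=-22379 / 15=-1491.93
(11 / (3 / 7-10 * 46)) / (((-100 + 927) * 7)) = -11 / 2660459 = -0.00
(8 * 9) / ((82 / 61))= 2196 / 41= 53.56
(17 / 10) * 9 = 153 / 10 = 15.30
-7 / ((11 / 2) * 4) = -7 / 22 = -0.32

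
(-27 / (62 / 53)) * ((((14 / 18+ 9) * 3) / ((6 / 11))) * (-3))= 115434 / 31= 3723.68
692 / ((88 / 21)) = 3633 / 22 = 165.14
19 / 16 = 1.19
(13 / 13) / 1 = 1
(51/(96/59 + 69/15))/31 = 15045/56947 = 0.26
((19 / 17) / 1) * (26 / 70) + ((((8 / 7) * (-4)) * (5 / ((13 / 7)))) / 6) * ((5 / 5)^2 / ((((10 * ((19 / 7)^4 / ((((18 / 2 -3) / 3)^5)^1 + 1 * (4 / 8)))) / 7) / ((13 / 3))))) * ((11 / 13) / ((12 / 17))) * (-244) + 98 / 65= 29711022494591 / 27216889245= 1091.64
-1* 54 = -54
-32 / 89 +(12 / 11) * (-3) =-3556 / 979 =-3.63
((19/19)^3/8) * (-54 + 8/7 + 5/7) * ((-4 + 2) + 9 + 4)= -4015/56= -71.70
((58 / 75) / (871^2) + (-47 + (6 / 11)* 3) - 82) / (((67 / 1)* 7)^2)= -79714202437 / 137668932225825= -0.00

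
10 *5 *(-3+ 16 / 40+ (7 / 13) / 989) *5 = -8355300 / 12857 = -649.86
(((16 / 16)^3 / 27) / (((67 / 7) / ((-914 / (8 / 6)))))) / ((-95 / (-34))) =-54383 / 57285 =-0.95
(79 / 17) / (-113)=-79 / 1921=-0.04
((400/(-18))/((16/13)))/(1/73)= -23725/18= -1318.06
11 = 11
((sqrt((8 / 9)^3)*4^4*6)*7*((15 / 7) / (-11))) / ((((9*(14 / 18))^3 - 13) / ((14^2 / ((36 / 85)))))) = -17059840*sqrt(2) / 9801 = -2461.61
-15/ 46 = -0.33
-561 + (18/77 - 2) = -43333/77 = -562.77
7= 7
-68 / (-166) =34 / 83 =0.41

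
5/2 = 2.50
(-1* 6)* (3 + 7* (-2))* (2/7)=18.86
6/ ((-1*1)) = -6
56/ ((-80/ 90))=-63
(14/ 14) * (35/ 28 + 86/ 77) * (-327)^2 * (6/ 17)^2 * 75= 52617087675/ 22253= 2364494.12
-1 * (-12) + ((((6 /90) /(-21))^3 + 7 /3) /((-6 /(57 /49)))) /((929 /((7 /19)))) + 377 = 79066919078438 /203256955125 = 389.00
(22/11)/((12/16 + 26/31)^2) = 30752/38809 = 0.79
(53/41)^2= 2809/1681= 1.67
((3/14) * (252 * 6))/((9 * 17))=36/17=2.12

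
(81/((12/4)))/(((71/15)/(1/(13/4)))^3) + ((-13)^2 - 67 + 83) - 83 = 80211539634/786330467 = 102.01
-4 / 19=-0.21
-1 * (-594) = 594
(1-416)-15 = -430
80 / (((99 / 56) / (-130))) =-5882.83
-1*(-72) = 72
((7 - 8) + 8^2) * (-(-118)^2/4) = -219303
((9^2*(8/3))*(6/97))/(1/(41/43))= 53136/4171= 12.74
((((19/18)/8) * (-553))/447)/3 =-10507/193104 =-0.05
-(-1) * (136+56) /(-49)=-192 /49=-3.92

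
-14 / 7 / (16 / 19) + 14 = 93 / 8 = 11.62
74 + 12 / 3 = 78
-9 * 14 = -126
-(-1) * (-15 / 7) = -15 / 7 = -2.14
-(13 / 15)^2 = -169 / 225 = -0.75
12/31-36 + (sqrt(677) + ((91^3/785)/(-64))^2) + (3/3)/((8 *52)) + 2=sqrt(677) + 194662869503723/1017195212800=217.39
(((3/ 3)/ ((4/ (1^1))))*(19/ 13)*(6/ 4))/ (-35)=-57/ 3640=-0.02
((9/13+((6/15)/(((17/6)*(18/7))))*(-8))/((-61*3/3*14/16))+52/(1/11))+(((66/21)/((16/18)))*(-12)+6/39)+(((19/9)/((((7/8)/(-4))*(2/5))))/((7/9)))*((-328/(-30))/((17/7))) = 390.07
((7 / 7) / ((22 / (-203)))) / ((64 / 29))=-5887 / 1408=-4.18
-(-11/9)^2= -121/81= -1.49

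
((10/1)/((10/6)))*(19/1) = 114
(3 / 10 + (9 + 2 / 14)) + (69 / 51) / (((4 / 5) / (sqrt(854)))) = 661 / 70 + 115 * sqrt(854) / 68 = 58.86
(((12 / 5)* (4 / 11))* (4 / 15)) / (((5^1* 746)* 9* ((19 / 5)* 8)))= 4 / 17540325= 0.00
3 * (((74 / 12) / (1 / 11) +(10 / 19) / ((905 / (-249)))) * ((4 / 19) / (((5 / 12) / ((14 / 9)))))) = 31285744 / 196023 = 159.60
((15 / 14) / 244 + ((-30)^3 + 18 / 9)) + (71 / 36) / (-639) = -7470238247 / 276696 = -26998.00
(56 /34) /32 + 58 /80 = 66 /85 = 0.78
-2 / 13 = -0.15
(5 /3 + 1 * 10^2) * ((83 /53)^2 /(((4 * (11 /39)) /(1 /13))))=2101145 /123596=17.00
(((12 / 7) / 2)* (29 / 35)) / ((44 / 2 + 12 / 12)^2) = 174 / 129605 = 0.00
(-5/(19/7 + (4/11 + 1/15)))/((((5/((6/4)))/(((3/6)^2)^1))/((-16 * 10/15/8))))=1155/7264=0.16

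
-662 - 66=-728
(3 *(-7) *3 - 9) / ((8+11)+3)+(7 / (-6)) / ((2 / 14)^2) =-3989 / 66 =-60.44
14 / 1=14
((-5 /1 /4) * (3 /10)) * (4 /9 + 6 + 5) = -103 /24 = -4.29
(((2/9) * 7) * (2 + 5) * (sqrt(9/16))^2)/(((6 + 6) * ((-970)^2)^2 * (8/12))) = 49/56658739840000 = 0.00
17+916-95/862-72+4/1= 745535/862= 864.89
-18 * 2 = -36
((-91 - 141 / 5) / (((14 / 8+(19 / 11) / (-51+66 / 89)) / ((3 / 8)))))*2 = -87974964 / 1688285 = -52.11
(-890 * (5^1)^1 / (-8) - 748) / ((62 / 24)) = -2301 / 31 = -74.23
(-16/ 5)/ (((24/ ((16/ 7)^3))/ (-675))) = 368640/ 343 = 1074.75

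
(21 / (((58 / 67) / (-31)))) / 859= -43617 / 49822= -0.88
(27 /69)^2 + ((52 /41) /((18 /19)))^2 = 140124085 /72029169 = 1.95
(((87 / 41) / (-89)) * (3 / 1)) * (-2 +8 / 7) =1566 / 25543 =0.06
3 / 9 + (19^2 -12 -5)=1033 / 3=344.33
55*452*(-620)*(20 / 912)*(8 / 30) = -15413200 / 171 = -90135.67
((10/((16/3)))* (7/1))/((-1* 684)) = -35/1824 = -0.02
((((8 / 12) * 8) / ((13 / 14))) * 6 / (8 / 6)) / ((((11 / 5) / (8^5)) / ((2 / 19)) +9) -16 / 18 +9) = 990904320 / 656039813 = 1.51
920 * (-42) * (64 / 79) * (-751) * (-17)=-31572280320 / 79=-399649117.97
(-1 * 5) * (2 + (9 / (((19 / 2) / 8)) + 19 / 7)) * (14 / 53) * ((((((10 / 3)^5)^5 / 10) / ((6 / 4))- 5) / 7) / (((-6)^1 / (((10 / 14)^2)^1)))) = 136249999999134176952225434375 / 877962998970664929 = 155188772372.95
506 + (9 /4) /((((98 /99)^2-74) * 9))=1448506279 /2862680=506.00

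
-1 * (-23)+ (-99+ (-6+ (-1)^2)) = -81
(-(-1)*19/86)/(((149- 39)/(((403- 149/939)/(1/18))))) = 980058/67295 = 14.56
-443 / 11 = -40.27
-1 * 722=-722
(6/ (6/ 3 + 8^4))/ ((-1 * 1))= -1/ 683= -0.00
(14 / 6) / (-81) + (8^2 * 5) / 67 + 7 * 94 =10790189 / 16281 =662.75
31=31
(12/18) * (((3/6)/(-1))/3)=-1/9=-0.11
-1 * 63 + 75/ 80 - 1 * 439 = -8017/ 16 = -501.06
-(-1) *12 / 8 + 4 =11 / 2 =5.50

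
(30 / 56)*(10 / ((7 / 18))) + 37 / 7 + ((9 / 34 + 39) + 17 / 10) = 250008 / 4165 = 60.03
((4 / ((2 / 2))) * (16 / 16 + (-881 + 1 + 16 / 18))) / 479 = -31612 / 4311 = -7.33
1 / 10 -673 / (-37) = 6767 / 370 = 18.29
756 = 756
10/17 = 0.59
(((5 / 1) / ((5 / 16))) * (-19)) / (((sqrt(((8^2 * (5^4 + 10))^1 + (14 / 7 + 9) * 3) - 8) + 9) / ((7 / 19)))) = 42 / 1691 - 14 * sqrt(40665) / 5073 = -0.53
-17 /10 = -1.70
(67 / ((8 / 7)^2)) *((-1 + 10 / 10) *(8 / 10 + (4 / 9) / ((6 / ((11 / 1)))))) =0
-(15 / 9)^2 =-25 / 9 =-2.78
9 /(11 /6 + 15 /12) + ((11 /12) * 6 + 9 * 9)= 6617 /74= 89.42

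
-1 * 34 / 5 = -34 / 5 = -6.80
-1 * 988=-988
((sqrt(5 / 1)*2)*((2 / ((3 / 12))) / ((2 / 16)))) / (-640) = -sqrt(5) / 5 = -0.45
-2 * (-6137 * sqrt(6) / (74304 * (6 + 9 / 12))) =6137 * sqrt(6) / 250776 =0.06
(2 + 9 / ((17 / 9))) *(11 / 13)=1265 / 221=5.72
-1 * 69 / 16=-69 / 16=-4.31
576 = 576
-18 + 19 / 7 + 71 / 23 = -1964 / 161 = -12.20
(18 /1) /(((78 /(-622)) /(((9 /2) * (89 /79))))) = -747333 /1027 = -727.69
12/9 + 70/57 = 146/57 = 2.56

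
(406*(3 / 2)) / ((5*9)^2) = 203 / 675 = 0.30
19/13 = 1.46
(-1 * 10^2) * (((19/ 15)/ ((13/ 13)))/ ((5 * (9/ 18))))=-152/ 3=-50.67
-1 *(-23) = 23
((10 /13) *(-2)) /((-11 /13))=20 /11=1.82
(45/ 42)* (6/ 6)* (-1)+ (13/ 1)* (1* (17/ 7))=61/ 2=30.50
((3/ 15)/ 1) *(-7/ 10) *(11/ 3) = -77/ 150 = -0.51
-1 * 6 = -6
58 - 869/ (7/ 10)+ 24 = -8116/ 7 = -1159.43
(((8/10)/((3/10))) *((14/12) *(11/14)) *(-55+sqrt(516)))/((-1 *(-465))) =-242/837+44 *sqrt(129)/4185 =-0.17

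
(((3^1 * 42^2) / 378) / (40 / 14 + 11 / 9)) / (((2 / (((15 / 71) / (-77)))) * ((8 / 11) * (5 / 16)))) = -378 / 18247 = -0.02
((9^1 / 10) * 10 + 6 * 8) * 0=0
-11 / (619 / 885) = -9735 / 619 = -15.73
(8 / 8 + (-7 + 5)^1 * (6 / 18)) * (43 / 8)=43 / 24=1.79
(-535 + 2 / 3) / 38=-1603 / 114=-14.06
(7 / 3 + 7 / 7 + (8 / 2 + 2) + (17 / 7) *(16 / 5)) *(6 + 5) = 19756 / 105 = 188.15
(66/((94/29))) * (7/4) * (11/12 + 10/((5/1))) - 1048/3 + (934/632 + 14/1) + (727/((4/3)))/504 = -570997199/2495136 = -228.84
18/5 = 3.60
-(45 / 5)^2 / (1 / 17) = -1377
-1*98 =-98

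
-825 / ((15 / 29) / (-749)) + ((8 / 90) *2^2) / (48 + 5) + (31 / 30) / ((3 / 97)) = 5698663753 / 4770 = 1194688.42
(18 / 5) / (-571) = -0.01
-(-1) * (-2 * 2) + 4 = 0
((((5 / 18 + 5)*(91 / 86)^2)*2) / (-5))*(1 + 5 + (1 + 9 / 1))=-629356 / 16641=-37.82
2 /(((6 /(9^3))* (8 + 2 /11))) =29.70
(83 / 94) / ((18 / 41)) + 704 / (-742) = 666929 / 627732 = 1.06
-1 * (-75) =75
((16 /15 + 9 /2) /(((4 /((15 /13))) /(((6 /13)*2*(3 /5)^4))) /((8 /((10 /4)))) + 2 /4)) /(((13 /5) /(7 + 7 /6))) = 2651292 /1448941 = 1.83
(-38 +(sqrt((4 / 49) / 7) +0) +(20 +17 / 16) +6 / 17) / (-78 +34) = 4511 / 11968 - sqrt(7) / 1078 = 0.37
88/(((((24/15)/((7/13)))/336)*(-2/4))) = -258720/13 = -19901.54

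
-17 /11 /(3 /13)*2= -442 /33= -13.39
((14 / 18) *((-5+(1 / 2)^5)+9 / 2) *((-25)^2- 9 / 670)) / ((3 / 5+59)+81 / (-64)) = -14655935 / 3752067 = -3.91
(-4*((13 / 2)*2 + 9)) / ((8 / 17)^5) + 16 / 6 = -46822513 / 12288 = -3810.43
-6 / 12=-1 / 2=-0.50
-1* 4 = -4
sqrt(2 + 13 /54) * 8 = 11.98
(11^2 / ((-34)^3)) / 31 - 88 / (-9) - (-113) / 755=82190405573 / 8279191080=9.93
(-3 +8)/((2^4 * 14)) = 5/224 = 0.02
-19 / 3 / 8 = -19 / 24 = -0.79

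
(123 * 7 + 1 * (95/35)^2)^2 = 1810502500/2401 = 754061.85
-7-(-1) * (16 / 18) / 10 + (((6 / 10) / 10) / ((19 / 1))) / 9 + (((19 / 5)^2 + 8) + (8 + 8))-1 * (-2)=11467 / 342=33.53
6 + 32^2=1030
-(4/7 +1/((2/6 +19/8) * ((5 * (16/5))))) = -541/910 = -0.59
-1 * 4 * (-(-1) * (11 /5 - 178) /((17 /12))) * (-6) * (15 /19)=-759456 /323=-2351.26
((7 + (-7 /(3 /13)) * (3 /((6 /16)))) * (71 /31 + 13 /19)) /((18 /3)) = -206444 /1767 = -116.83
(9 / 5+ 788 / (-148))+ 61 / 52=-22619 / 9620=-2.35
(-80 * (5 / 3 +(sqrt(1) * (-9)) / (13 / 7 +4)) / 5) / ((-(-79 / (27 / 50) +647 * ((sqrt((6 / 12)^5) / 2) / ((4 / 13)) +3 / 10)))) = -152257167360 / 49365302690417 +418585190400 * sqrt(2) / 49365302690417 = 0.01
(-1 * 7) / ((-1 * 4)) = 7 / 4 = 1.75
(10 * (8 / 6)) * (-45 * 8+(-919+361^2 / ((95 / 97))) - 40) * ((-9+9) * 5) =0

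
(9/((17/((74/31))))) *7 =4662/527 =8.85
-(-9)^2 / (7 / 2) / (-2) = 81 / 7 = 11.57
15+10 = 25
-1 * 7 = -7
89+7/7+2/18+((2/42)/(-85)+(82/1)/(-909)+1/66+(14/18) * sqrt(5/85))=7 * sqrt(17)/153+1071315229/11898810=90.22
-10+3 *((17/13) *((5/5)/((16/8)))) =-209/26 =-8.04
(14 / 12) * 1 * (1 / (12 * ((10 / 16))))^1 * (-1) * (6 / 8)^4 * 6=-189 / 640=-0.30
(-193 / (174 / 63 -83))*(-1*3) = -7.22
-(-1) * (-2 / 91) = -2 / 91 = -0.02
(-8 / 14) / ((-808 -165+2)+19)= 1 / 1666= 0.00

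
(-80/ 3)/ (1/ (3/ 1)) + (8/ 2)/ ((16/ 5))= -315/ 4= -78.75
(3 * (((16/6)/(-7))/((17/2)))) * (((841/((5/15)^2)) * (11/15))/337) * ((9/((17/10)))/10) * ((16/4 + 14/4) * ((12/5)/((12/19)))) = -33.41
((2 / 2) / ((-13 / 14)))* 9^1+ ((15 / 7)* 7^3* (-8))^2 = 449467074 / 13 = 34574390.31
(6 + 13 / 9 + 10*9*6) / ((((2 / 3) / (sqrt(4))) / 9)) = 14781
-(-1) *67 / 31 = 67 / 31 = 2.16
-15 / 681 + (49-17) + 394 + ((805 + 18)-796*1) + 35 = 487.98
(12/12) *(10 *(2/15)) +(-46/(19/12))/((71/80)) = -127084/4047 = -31.40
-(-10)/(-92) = -5/46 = -0.11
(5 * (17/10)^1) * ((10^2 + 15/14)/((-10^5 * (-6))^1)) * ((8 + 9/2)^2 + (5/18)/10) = 13533343/60480000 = 0.22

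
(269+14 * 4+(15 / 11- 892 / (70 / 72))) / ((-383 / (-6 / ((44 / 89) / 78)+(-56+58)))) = -2364804562 / 1622005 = -1457.95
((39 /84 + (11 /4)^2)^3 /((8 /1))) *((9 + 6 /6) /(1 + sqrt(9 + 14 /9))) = -32695771455 /483295232 + 10898590485 *sqrt(95) /483295232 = 152.14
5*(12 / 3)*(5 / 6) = 50 / 3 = 16.67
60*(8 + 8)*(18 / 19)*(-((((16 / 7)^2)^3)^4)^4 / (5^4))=-136173333414739320157636362586096329310355578918728583684429302005073214442294359873047704176882268454627706334500356096 / 3199450941423906801101015598339448115695900706954804384513953107894738532543816802375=-42561469423292908620426190000000000.00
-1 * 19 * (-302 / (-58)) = -2869 / 29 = -98.93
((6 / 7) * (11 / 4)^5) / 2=483153 / 7168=67.40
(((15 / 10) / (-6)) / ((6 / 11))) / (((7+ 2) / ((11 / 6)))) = -121 / 1296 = -0.09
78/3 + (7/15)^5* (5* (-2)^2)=4015978/151875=26.44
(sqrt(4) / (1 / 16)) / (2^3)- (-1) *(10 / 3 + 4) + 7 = 55 / 3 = 18.33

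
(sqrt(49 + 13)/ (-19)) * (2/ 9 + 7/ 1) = -65 * sqrt(62)/ 171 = -2.99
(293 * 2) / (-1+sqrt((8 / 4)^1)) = 586+586 * sqrt(2) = 1414.73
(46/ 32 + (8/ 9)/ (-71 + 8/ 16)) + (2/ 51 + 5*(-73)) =-125480957/ 345168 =-363.54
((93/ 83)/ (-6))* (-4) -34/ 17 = -104/ 83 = -1.25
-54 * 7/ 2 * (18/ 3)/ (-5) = 226.80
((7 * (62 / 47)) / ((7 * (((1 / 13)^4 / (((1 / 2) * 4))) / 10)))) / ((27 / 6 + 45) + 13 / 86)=304574504 / 20069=15176.37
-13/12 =-1.08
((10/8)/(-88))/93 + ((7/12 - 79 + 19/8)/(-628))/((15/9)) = 186305/2569776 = 0.07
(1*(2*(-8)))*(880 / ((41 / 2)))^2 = -49561600 / 1681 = -29483.40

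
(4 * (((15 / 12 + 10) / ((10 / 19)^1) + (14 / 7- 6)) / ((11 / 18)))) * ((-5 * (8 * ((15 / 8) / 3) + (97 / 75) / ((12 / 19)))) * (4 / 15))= -881677 / 825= -1068.70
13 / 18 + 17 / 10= 109 / 45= 2.42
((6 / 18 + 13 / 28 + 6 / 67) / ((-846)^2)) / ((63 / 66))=54923 / 42294521304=0.00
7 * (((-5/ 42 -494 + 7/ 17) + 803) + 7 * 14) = 290807/ 102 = 2851.05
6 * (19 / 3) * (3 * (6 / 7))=684 / 7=97.71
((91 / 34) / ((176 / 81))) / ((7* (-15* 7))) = -351 / 209440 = -0.00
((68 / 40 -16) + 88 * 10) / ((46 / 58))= 251053 / 230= 1091.53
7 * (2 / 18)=0.78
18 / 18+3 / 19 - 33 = -31.84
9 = 9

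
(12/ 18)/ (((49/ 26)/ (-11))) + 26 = 3250/ 147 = 22.11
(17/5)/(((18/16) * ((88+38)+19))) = 136/6525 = 0.02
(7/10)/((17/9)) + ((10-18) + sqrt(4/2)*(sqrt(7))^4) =-1297/170 + 49*sqrt(2) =61.67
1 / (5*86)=1 / 430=0.00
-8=-8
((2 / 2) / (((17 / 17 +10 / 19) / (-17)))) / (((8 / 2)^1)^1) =-323 / 116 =-2.78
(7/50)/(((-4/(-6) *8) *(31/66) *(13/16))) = 693/10075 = 0.07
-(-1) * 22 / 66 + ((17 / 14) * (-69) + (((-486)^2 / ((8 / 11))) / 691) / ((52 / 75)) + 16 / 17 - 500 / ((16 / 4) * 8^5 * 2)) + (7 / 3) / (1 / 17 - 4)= 8375284183275883 / 14081351811072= 594.78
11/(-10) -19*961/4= -91317/20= -4565.85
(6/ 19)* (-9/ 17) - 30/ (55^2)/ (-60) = -326377/ 1954150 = -0.17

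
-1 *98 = -98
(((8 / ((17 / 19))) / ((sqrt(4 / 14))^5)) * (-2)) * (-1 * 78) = 31966.08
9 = 9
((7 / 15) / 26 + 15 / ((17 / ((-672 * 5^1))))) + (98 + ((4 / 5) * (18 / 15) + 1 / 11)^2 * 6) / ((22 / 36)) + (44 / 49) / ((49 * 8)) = -3699211197081716 / 1324231033125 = -2793.48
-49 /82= -0.60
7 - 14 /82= 6.83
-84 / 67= -1.25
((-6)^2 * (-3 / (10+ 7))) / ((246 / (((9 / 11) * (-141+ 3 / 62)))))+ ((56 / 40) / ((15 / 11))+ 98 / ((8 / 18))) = 8003947883 / 35651550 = 224.50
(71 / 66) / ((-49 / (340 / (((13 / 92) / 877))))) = -973855880 / 21021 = -46327.76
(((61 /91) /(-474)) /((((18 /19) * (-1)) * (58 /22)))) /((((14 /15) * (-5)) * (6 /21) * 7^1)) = -12749 /210148848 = -0.00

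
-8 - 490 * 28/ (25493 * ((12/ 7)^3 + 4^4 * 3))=-6760108181/ 844939992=-8.00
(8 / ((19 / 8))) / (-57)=-64 / 1083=-0.06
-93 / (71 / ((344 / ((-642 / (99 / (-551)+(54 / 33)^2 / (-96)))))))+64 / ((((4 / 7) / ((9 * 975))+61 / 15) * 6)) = 56986631559027 / 23004198242366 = 2.48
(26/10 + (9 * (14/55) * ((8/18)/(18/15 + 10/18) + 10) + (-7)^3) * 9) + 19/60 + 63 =-29299361/10428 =-2809.68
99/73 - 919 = -66988/73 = -917.64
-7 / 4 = -1.75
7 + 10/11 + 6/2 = 120/11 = 10.91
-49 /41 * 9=-441 /41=-10.76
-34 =-34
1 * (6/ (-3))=-2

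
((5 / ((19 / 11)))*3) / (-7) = -165 / 133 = -1.24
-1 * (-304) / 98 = 152 / 49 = 3.10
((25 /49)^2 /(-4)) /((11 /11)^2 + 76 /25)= -15625 /970004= -0.02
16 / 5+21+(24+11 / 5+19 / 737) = 185819 / 3685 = 50.43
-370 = -370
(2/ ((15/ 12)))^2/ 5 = 64/ 125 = 0.51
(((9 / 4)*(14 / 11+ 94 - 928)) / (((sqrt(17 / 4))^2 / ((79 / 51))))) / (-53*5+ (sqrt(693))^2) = -542730 / 340153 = -1.60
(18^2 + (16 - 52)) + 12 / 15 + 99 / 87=42041 / 145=289.94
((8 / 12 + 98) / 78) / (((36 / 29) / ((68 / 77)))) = 0.90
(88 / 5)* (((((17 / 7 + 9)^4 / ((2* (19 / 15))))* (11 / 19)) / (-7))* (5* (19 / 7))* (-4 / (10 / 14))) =237895680000 / 319333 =744976.81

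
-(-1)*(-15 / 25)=-3 / 5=-0.60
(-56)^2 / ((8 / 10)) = 3920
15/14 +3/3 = 29/14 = 2.07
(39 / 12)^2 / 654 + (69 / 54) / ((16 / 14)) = 35605 / 31392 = 1.13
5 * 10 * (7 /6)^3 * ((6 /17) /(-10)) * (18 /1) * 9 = -15435 /34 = -453.97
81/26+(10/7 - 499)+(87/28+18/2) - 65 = -199235/364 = -547.35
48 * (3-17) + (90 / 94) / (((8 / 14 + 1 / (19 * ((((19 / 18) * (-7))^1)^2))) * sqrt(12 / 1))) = -672 + 5041365 * sqrt(3) / 18083344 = -671.52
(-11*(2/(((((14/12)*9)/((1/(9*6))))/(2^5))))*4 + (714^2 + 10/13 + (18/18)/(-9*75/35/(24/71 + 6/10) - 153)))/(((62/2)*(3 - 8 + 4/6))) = -56305007227589/14836722264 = -3794.98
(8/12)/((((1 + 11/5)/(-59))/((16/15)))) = -118/9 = -13.11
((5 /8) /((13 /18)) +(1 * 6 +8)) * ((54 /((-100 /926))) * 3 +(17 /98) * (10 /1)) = -54571481 /2450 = -22274.07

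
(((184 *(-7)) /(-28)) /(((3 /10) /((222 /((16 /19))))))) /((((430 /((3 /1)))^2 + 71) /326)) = 118599615 /185539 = 639.22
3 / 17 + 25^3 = 265628 / 17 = 15625.18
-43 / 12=-3.58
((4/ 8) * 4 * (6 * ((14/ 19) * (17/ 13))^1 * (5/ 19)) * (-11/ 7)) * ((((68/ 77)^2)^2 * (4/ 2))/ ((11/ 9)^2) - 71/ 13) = 22.22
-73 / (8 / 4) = -73 / 2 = -36.50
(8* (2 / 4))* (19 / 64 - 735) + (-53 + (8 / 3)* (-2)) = -143863 / 48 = -2997.15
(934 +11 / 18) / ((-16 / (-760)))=1598185 / 36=44394.03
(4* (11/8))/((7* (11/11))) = 0.79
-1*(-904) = 904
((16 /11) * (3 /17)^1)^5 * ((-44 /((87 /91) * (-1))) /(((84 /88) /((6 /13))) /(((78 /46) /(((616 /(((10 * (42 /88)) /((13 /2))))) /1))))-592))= 695614832640 /5849508505589419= 0.00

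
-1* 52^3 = -140608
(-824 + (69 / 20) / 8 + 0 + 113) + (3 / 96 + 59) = -651.54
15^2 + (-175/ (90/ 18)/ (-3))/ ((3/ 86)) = 5035/ 9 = 559.44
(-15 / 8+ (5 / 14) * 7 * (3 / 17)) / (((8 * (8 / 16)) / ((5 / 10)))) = -195 / 1088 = -0.18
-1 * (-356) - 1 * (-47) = 403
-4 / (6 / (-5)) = 3.33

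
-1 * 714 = -714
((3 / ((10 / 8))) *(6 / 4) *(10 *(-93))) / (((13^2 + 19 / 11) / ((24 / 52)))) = -36828 / 4069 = -9.05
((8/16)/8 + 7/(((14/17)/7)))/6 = 953/96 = 9.93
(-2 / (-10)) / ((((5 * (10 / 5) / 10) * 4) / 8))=2 / 5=0.40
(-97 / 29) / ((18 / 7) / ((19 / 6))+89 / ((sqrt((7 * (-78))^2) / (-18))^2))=-3.68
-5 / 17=-0.29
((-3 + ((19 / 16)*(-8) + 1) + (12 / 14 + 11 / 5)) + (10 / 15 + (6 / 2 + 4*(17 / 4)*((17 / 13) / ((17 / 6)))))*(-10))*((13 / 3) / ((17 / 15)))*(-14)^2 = -4722886 / 51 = -92605.61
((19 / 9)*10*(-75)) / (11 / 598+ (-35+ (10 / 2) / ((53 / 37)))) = 150546500 / 2994231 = 50.28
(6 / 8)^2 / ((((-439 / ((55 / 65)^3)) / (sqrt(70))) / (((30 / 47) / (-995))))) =35937 * sqrt(70) / 72166475992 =0.00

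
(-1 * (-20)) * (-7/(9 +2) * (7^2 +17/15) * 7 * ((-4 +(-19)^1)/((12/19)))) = 16102576/99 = 162652.28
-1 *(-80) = 80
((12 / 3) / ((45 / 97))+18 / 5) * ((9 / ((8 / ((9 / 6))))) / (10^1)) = 33 / 16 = 2.06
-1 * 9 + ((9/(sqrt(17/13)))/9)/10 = -9 + sqrt(221)/170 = -8.91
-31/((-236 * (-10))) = -31/2360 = -0.01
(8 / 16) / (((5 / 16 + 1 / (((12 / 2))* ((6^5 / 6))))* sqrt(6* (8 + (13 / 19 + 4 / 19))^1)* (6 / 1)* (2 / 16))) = 0.29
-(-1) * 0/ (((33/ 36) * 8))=0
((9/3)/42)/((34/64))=16/119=0.13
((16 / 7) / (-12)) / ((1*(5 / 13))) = -52 / 105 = -0.50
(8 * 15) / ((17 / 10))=1200 / 17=70.59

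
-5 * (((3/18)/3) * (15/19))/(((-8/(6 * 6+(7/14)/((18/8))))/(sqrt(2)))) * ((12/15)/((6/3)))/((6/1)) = 815 * sqrt(2)/12312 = 0.09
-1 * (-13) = 13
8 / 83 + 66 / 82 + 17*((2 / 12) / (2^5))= 646715 / 653376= 0.99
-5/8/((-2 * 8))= 5/128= 0.04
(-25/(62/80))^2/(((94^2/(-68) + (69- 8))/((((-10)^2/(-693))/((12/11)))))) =106250000/53217297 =2.00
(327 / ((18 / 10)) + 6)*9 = 1689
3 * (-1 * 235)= -705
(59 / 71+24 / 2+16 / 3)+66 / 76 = 154051 / 8094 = 19.03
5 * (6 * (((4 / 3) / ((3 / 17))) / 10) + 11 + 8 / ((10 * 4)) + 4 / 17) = 4072 / 51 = 79.84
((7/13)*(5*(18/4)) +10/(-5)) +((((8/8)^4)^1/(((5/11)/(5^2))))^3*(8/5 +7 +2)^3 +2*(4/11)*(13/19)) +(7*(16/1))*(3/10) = 5383880349057/27170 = 198155331.21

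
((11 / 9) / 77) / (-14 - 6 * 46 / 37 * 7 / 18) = -37 / 39396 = -0.00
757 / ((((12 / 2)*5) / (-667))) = -504919 / 30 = -16830.63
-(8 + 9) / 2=-8.50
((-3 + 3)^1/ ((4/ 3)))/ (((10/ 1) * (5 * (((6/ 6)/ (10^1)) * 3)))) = 0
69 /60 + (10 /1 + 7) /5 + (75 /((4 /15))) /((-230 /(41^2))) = -1886939 /920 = -2051.02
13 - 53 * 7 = -358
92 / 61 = 1.51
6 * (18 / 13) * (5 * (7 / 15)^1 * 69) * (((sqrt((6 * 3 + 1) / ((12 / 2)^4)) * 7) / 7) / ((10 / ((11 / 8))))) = 5313 * sqrt(19) / 1040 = 22.27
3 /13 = 0.23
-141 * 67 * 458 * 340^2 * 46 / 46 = -500169525600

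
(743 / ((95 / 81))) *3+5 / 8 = 1444867 / 760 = 1901.14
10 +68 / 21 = 278 / 21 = 13.24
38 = 38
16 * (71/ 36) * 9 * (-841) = -238844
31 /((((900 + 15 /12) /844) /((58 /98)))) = 17.18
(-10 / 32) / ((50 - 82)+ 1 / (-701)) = 3505 / 358928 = 0.01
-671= -671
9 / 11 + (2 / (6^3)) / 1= 983 / 1188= 0.83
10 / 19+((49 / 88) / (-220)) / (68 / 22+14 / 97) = 60664893 / 115434880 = 0.53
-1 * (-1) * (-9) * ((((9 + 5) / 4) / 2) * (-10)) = 315 / 2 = 157.50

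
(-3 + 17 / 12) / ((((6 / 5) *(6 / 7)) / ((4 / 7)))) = -95 / 108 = -0.88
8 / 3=2.67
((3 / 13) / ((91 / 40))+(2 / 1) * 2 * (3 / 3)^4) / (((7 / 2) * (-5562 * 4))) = -1213 / 23029461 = -0.00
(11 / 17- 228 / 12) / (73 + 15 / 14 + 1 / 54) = -58968 / 238051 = -0.25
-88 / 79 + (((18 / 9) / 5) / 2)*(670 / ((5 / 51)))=539446 / 395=1365.69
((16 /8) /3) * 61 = 122 /3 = 40.67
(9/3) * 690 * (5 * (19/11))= 196650/11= 17877.27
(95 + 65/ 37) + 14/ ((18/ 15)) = 12035/ 111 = 108.42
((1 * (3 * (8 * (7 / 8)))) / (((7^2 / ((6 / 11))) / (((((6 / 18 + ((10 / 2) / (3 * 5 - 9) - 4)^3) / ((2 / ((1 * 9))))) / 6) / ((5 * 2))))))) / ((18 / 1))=-617 / 20160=-0.03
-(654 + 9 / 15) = -654.60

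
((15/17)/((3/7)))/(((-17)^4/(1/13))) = 35/18458141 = 0.00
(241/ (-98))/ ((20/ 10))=-241/ 196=-1.23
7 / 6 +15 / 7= 139 / 42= 3.31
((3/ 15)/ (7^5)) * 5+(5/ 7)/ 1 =12006/ 16807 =0.71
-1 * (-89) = 89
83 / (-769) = -83 / 769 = -0.11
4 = 4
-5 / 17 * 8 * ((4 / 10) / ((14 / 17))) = -8 / 7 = -1.14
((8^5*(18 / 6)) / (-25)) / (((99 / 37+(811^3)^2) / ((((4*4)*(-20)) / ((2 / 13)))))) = 94568448 / 3289855864509814205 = 0.00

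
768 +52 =820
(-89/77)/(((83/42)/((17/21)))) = -3026/6391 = -0.47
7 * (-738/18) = -287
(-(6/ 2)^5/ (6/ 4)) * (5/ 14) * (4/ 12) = -135/ 7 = -19.29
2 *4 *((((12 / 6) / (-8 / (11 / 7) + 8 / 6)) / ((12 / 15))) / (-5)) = 33 / 31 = 1.06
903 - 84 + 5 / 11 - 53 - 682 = 929 / 11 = 84.45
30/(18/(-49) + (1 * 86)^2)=0.00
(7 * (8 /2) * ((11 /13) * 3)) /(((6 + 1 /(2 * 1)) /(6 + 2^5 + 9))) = 86856 /169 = 513.94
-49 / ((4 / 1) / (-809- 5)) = 19943 / 2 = 9971.50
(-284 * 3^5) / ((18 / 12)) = -46008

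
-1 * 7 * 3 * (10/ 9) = -70/ 3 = -23.33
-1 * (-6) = 6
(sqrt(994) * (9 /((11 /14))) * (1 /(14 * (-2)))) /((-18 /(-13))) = -9.32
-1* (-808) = 808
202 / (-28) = -101 / 14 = -7.21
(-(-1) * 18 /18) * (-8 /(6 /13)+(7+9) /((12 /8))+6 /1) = -2 /3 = -0.67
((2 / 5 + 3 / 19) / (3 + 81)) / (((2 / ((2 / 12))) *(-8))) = -53 / 766080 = -0.00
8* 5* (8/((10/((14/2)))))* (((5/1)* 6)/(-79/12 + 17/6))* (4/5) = -7168/5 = -1433.60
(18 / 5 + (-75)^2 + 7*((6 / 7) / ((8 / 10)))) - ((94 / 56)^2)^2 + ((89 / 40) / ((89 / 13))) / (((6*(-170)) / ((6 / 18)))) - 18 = 13189820661991 / 2351059200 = 5610.16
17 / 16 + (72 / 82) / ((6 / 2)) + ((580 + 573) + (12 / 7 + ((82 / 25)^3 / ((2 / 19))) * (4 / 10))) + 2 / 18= 4165969844251 / 3228750000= 1290.27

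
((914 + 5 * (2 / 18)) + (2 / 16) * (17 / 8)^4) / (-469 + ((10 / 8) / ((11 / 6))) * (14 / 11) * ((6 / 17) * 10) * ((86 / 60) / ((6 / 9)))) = -79478100647 / 40073822208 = -1.98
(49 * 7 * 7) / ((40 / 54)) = 64827 / 20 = 3241.35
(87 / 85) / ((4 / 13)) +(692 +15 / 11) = 2605621 / 3740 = 696.69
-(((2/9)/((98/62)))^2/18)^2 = -3694084/3063651608241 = -0.00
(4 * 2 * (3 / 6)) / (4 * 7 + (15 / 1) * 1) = 4 / 43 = 0.09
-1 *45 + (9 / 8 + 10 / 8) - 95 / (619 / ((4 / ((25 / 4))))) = -1057827 / 24760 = -42.72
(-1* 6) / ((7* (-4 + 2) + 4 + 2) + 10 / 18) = 54 / 67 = 0.81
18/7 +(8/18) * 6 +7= 257/21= 12.24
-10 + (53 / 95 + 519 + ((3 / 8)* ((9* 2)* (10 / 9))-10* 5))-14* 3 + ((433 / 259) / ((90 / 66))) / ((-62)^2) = 120608083331 / 283744860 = 425.06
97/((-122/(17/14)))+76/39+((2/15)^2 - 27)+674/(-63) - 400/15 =-316560409/4995900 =-63.36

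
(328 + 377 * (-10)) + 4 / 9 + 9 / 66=-681401 / 198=-3441.42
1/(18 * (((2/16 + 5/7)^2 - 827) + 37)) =-1568/22277079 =-0.00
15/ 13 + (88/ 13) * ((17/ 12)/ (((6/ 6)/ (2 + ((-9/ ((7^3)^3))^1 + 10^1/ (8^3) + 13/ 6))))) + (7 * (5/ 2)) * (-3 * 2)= -38497140602509/ 604335618432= -63.70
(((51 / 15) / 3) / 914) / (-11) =-17 / 150810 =-0.00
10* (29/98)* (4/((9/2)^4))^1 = 9280/321489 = 0.03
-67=-67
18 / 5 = 3.60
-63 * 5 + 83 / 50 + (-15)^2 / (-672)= -1756579 / 5600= -313.67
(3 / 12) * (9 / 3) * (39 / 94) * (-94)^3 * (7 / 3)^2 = -1407133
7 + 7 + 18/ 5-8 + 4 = 68/ 5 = 13.60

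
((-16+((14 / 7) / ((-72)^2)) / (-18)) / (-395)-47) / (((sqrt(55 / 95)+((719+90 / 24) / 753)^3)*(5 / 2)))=-12565420856337021490519139914 / 153545811264483323530215375+27700033962975148985490304*sqrt(209) / 5686881898684567538156125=-11.42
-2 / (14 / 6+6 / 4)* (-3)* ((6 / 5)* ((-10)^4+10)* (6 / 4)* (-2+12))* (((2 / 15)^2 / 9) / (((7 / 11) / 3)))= 302016 / 115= 2626.23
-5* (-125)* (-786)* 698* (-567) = 194420047500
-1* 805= -805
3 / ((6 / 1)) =1 / 2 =0.50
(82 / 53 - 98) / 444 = -426 / 1961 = -0.22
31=31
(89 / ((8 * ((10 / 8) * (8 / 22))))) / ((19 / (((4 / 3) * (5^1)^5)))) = 611875 / 114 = 5367.32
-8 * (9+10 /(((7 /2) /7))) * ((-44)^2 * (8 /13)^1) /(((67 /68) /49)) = -11972595712 /871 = -13745804.49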